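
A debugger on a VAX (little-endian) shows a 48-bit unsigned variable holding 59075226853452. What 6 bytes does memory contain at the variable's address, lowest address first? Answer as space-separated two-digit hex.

4C 60 E9 85 BA 35

59075226853452 in hexadecimal, padded to 48 bits, is 0x35BA85E9604C.
Split into bytes (most-significant first): 35 BA 85 E9 60 4C.
Little-endian: lowest address holds the least-significant byte.
So at ascending addresses the bytes are 4C 60 E9 85 BA 35.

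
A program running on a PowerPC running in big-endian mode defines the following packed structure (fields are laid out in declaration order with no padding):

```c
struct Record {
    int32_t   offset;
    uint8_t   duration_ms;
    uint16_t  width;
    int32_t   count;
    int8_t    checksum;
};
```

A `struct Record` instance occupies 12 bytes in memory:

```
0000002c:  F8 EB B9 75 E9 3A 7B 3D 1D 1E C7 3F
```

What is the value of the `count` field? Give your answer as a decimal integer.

`count` follows `offset` (4 B), `duration_ms` (1 B), `width` (2 B), so it starts at offset 4 + 1 + 2 = 7 and occupies 4 bytes.
Bytes at offsets 7..10: 3D 1D 1E C7.
Big-endian stores the most-significant byte at the lowest address.
The bytes are already most-significant first: 0x3D1D1EC7.
0x3D1D1EC7 = 1025318599.

1025318599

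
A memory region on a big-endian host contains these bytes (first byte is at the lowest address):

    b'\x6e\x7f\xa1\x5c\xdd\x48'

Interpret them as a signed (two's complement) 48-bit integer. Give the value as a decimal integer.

In big-endian order the high byte comes first in memory.
The bytes are already most-significant first: 0x6E7FA15CDD48.
0x6E7FA15CDD48 = 121494447119688.

121494447119688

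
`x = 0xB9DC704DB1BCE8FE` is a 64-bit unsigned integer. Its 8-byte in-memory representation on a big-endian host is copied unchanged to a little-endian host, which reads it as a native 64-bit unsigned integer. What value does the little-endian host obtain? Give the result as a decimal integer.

Stored big-endian, the bytes at ascending addresses are B9 DC 70 4D B1 BC E8 FE.
Read back as little-endian, the first byte is least significant, giving 0xFEE8BCB14D70DCB9.
0xFEE8BCB14D70DCB9 = 18368138549925043385.

18368138549925043385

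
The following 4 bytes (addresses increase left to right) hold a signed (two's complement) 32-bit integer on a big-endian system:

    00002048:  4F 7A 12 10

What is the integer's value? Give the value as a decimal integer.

Big-endian: lowest address holds the most-significant byte.
The bytes are already most-significant first: 0x4F7A1210.
0x4F7A1210 = 1333400080.

1333400080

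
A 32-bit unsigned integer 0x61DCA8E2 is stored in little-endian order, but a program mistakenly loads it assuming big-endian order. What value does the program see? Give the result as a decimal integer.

3802717281

Stored little-endian, the bytes at ascending addresses are E2 A8 DC 61.
Read back as big-endian, the last byte is least significant, giving 0xE2A8DC61.
0xE2A8DC61 = 3802717281.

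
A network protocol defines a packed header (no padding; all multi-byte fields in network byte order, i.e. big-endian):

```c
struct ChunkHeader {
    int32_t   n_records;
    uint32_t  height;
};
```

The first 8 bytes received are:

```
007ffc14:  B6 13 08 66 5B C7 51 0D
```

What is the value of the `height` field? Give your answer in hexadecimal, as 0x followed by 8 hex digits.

0x5BC7510D

`height` follows `n_records` (4 bytes), so it starts at byte offset 4 and occupies 4 bytes.
Bytes at offsets 4..7: 5B C7 51 0D.
Big-endian: lowest address holds the most-significant byte.
The bytes are already most-significant first: 0x5BC7510D.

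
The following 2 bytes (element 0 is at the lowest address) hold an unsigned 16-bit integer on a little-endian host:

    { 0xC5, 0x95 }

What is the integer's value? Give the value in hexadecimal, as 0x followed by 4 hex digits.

Little-endian: lowest address holds the least-significant byte.
Reassemble most-significant byte first: 95 C5 → 0x95C5.

0x95C5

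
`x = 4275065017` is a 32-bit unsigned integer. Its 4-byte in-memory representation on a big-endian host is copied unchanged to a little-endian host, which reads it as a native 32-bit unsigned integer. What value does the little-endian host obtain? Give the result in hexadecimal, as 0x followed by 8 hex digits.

0xB950D0FE

4275065017 in 32-bit hexadecimal is 0xFED050B9.
Stored big-endian, the bytes at ascending addresses are FE D0 50 B9.
Read back as little-endian, the first byte is least significant, giving 0xB950D0FE.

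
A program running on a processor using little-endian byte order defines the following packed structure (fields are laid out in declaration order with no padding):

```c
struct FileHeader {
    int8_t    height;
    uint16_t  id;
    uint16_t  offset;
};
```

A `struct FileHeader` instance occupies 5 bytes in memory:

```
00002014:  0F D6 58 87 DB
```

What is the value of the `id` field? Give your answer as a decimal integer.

`id` follows `height` (1 byte), so it starts at byte offset 1 and occupies 2 bytes.
Bytes at offsets 1..2: D6 58.
In little-endian order the low byte comes first in memory.
Reassemble most-significant byte first: 58 D6 → 0x58D6.
0x58D6 = 22742.

22742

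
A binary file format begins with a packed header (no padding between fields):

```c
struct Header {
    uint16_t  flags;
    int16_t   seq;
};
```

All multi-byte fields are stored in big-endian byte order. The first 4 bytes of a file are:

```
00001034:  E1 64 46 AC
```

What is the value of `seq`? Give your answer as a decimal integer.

18092

`seq` follows `flags` (2 bytes), so it starts at byte offset 2 and occupies 2 bytes.
Bytes at offsets 2..3: 46 AC.
Big-endian: lowest address holds the most-significant byte.
The bytes are already most-significant first: 0x46AC.
0x46AC = 18092.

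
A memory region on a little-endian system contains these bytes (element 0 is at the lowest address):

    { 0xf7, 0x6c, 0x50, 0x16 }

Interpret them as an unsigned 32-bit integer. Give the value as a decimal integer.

Little-endian: lowest address holds the least-significant byte.
Reassemble most-significant byte first: 16 50 6C F7 → 0x16506CF7.
0x16506CF7 = 374369527.

374369527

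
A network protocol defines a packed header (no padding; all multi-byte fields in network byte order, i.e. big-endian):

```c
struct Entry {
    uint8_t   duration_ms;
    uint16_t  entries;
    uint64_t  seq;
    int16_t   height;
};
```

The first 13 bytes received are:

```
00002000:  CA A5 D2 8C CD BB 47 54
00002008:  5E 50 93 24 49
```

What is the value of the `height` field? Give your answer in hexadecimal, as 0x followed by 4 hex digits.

0x2449

`height` follows `duration_ms` (1 B), `entries` (2 B), `seq` (8 B), so it starts at offset 1 + 2 + 8 = 11 and occupies 2 bytes.
Bytes at offsets 11..12: 24 49.
In big-endian order the high byte comes first in memory.
The bytes are already most-significant first: 0x2449.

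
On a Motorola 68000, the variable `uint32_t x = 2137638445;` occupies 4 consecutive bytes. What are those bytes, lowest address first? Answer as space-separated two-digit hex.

2137638445 in hexadecimal, padded to 32 bits, is 0x7F69C62D.
Split into bytes (most-significant first): 7F 69 C6 2D.
Big-endian stores the most-significant byte at the lowest address.
So the memory order matches the most-significant-first order: 7F 69 C6 2D.

7F 69 C6 2D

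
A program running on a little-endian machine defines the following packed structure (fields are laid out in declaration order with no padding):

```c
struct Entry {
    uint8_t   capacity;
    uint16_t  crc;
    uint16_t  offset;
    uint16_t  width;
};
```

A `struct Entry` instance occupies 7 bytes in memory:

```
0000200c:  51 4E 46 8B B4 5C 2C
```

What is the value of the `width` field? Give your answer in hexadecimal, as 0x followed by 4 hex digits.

`width` follows `capacity` (1 B), `crc` (2 B), `offset` (2 B), so it starts at offset 1 + 2 + 2 = 5 and occupies 2 bytes.
Bytes at offsets 5..6: 5C 2C.
Little-endian: lowest address holds the least-significant byte.
Reassemble most-significant byte first: 2C 5C → 0x2C5C.

0x2C5C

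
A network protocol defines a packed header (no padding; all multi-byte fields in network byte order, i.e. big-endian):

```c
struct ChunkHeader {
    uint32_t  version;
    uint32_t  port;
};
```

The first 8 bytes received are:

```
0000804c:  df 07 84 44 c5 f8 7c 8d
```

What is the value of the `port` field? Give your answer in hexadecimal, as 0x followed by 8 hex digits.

`port` follows `version` (4 bytes), so it starts at byte offset 4 and occupies 4 bytes.
Bytes at offsets 4..7: C5 F8 7C 8D.
In big-endian order the high byte comes first in memory.
The bytes are already most-significant first: 0xC5F87C8D.

0xC5F87C8D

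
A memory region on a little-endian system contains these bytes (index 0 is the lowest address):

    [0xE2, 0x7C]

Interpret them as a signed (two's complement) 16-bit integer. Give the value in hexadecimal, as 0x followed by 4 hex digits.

0x7CE2

In little-endian order the low byte comes first in memory.
Reassemble most-significant byte first: 7C E2 → 0x7CE2.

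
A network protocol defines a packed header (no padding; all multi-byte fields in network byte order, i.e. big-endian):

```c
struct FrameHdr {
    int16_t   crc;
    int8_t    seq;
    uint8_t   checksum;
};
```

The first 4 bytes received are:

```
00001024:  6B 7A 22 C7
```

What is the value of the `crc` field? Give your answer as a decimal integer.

27514

`crc` is the first field, at byte offset 0, occupying 2 bytes.
Bytes at offsets 0..1: 6B 7A.
In big-endian order the high byte comes first in memory.
The bytes are already most-significant first: 0x6B7A.
0x6B7A = 27514.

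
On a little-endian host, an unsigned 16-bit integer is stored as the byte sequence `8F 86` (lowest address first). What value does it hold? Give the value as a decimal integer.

Little-endian stores the least-significant byte at the lowest address.
Reassemble most-significant byte first: 86 8F → 0x868F.
0x868F = 34447.

34447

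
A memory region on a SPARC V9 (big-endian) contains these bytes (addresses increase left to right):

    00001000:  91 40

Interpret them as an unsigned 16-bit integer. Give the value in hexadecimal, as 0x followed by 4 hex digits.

Big-endian: lowest address holds the most-significant byte.
The bytes are already most-significant first: 0x9140.

0x9140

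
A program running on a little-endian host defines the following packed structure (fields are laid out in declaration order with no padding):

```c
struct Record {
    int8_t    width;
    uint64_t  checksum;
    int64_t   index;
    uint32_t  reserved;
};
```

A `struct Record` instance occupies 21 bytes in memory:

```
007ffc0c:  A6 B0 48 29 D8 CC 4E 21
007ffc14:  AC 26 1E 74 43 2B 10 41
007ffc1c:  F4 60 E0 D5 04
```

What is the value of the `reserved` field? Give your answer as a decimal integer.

`reserved` follows `width` (1 B), `checksum` (8 B), `index` (8 B), so it starts at offset 1 + 8 + 8 = 17 and occupies 4 bytes.
Bytes at offsets 17..20: 60 E0 D5 04.
Little-endian: lowest address holds the least-significant byte.
Reassemble most-significant byte first: 04 D5 E0 60 → 0x04D5E060.
0x04D5E060 = 81125472.

81125472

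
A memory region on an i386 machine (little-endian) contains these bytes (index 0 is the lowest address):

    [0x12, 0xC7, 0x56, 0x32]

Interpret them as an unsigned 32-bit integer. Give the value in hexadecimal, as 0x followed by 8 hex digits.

0x3256C712

Little-endian: lowest address holds the least-significant byte.
Reassemble most-significant byte first: 32 56 C7 12 → 0x3256C712.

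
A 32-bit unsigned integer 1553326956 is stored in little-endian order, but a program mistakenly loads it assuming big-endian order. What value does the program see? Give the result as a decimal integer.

1826854236

1553326956 in 32-bit hexadecimal is 0x5C95E36C.
Stored little-endian, the bytes at ascending addresses are 6C E3 95 5C.
Read back as big-endian, the last byte is least significant, giving 0x6CE3955C.
0x6CE3955C = 1826854236.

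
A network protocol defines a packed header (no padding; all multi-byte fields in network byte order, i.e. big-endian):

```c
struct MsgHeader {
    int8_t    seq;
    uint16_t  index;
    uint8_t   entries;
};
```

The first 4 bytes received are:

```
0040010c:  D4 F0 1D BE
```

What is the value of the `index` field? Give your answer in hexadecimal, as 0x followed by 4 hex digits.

0xF01D

`index` follows `seq` (1 byte), so it starts at byte offset 1 and occupies 2 bytes.
Bytes at offsets 1..2: F0 1D.
Big-endian: lowest address holds the most-significant byte.
The bytes are already most-significant first: 0xF01D.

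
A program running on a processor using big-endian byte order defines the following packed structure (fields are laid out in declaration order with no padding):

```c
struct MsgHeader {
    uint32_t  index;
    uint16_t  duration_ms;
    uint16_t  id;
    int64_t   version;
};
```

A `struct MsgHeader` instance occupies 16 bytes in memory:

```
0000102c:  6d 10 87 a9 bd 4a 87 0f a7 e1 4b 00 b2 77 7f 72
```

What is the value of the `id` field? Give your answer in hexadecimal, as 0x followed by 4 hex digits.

0x870F

`id` follows `index` (4 B), `duration_ms` (2 B), so it starts at offset 4 + 2 = 6 and occupies 2 bytes.
Bytes at offsets 6..7: 87 0F.
In big-endian order the high byte comes first in memory.
The bytes are already most-significant first: 0x870F.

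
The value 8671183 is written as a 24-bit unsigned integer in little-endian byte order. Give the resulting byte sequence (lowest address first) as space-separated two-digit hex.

CF 4F 84

8671183 in hexadecimal, padded to 24 bits, is 0x844FCF.
Split into bytes (most-significant first): 84 4F CF.
Little-endian stores the least-significant byte at the lowest address.
So at ascending addresses the bytes are CF 4F 84.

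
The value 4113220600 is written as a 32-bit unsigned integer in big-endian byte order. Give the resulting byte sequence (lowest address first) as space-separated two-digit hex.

F5 2A C3 F8

4113220600 in hexadecimal, padded to 32 bits, is 0xF52AC3F8.
Split into bytes (most-significant first): F5 2A C3 F8.
Big-endian stores the most-significant byte at the lowest address.
So the memory order matches the most-significant-first order: F5 2A C3 F8.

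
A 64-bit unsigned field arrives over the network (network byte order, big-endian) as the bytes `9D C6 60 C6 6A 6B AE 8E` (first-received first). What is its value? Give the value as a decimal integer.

Big-endian stores the most-significant byte at the lowest address.
The bytes are already most-significant first: 0x9DC660C66A6BAE8E.
0x9DC660C66A6BAE8E = 11368880714648628878.

11368880714648628878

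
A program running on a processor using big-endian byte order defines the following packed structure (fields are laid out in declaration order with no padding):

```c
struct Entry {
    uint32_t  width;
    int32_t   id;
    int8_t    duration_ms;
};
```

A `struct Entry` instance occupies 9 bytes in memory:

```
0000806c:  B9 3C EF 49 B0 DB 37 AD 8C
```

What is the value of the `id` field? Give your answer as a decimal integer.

`id` follows `width` (4 bytes), so it starts at byte offset 4 and occupies 4 bytes.
Bytes at offsets 4..7: B0 DB 37 AD.
Big-endian stores the most-significant byte at the lowest address.
The bytes are already most-significant first: 0xB0DB37AD.
Top bit is set, so as a signed 32-bit value this is 0xB0DB37AD − 2^32 = -1327810643.

-1327810643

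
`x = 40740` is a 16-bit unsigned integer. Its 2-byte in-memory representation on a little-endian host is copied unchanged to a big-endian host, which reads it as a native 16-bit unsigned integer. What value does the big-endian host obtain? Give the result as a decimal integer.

40740 in 16-bit hexadecimal is 0x9F24.
Stored little-endian, the bytes at ascending addresses are 24 9F.
Read back as big-endian, the last byte is least significant, giving 0x249F.
0x249F = 9375.

9375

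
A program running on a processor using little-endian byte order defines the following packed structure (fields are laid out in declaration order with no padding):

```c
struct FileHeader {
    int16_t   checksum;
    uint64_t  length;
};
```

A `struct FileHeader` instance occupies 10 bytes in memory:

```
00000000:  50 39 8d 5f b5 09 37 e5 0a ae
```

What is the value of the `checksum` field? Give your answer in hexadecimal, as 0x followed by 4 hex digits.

0x3950

`checksum` is the first field, at byte offset 0, occupying 2 bytes.
Bytes at offsets 0..1: 50 39.
Little-endian stores the least-significant byte at the lowest address.
Reassemble most-significant byte first: 39 50 → 0x3950.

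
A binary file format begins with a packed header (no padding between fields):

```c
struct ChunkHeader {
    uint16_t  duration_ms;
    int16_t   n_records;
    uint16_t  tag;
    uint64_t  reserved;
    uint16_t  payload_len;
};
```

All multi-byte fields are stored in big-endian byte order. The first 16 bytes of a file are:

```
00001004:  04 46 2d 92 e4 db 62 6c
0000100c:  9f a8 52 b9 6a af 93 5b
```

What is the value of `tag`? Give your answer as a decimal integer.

`tag` follows `duration_ms` (2 B), `n_records` (2 B), so it starts at offset 2 + 2 = 4 and occupies 2 bytes.
Bytes at offsets 4..5: E4 DB.
In big-endian order the high byte comes first in memory.
The bytes are already most-significant first: 0xE4DB.
0xE4DB = 58587.

58587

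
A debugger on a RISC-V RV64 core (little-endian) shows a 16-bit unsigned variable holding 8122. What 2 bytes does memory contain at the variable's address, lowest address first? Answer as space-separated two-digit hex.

BA 1F

8122 in hexadecimal, padded to 16 bits, is 0x1FBA.
Split into bytes (most-significant first): 1F BA.
Little-endian stores the least-significant byte at the lowest address.
So at ascending addresses the bytes are BA 1F.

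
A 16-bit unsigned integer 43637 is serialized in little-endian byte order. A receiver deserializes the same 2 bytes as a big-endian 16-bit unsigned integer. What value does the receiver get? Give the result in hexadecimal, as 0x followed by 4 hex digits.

0x75AA

43637 in 16-bit hexadecimal is 0xAA75.
Stored little-endian, the bytes at ascending addresses are 75 AA.
Read back as big-endian, the last byte is least significant, giving 0x75AA.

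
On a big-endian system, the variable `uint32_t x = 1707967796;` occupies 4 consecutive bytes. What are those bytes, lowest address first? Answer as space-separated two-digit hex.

65 CD 85 34

1707967796 in hexadecimal, padded to 32 bits, is 0x65CD8534.
Split into bytes (most-significant first): 65 CD 85 34.
Big-endian stores the most-significant byte at the lowest address.
So the memory order matches the most-significant-first order: 65 CD 85 34.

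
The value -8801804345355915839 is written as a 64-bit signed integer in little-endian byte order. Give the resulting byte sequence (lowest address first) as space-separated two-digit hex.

Two's complement of -8801804345355915839 in 64 bits: 8801804345355915839 = 0x7A264A6B0B6DD23F; invert → 0x85D9B594F4922DC0; add 1 → 0x85D9B594F4922DC1.
Split into bytes (most-significant first): 85 D9 B5 94 F4 92 2D C1.
In little-endian order the low byte comes first in memory.
So at ascending addresses the bytes are C1 2D 92 F4 94 B5 D9 85.

C1 2D 92 F4 94 B5 D9 85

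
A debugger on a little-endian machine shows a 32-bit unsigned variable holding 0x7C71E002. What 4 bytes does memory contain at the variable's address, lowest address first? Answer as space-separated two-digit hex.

02 E0 71 7C

Split into bytes (most-significant first): 7C 71 E0 02.
Little-endian stores the least-significant byte at the lowest address.
So at ascending addresses the bytes are 02 E0 71 7C.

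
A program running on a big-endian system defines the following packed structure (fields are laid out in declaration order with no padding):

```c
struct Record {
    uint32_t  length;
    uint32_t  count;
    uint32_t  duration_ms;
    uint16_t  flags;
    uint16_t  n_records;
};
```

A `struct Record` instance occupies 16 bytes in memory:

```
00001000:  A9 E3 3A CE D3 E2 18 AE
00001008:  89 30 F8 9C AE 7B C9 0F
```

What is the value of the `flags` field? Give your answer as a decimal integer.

`flags` follows `length` (4 B), `count` (4 B), `duration_ms` (4 B), so it starts at offset 4 + 4 + 4 = 12 and occupies 2 bytes.
Bytes at offsets 12..13: AE 7B.
In big-endian order the high byte comes first in memory.
The bytes are already most-significant first: 0xAE7B.
0xAE7B = 44667.

44667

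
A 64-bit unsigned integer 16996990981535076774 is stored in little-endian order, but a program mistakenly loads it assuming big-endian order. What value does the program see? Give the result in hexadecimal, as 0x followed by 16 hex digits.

0xA691EA683E71E1EB

16996990981535076774 in 64-bit hexadecimal is 0xEBE1713E68EA91A6.
Stored little-endian, the bytes at ascending addresses are A6 91 EA 68 3E 71 E1 EB.
Read back as big-endian, the last byte is least significant, giving 0xA691EA683E71E1EB.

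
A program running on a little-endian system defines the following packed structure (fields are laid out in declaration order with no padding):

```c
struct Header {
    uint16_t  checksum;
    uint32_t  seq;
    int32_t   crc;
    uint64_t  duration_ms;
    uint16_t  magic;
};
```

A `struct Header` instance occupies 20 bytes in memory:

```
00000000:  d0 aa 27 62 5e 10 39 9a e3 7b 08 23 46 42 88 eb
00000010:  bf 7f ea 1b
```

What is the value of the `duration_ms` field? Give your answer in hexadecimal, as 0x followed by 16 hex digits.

`duration_ms` follows `checksum` (2 B), `seq` (4 B), `crc` (4 B), so it starts at offset 2 + 4 + 4 = 10 and occupies 8 bytes.
Bytes at offsets 10..17: 08 23 46 42 88 EB BF 7F.
Little-endian: lowest address holds the least-significant byte.
Reassemble most-significant byte first: 7F BF EB 88 42 46 23 08 → 0x7FBFEB8842462308.

0x7FBFEB8842462308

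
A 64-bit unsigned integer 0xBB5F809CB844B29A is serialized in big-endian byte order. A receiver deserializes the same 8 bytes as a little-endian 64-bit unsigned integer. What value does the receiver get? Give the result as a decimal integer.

11147047587385728955

Stored big-endian, the bytes at ascending addresses are BB 5F 80 9C B8 44 B2 9A.
Read back as little-endian, the first byte is least significant, giving 0x9AB244B89C805FBB.
0x9AB244B89C805FBB = 11147047587385728955.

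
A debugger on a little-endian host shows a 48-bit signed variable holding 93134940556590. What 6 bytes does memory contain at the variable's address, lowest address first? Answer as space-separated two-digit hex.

2E 4D 0C AB B4 54

93134940556590 in hexadecimal, padded to 48 bits, is 0x54B4AB0C4D2E.
Split into bytes (most-significant first): 54 B4 AB 0C 4D 2E.
Little-endian stores the least-significant byte at the lowest address.
So at ascending addresses the bytes are 2E 4D 0C AB B4 54.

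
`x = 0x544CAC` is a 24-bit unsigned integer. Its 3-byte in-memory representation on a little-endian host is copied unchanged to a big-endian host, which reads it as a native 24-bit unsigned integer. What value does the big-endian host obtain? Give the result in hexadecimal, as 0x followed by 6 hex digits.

0xAC4C54

Stored little-endian, the bytes at ascending addresses are AC 4C 54.
Read back as big-endian, the last byte is least significant, giving 0xAC4C54.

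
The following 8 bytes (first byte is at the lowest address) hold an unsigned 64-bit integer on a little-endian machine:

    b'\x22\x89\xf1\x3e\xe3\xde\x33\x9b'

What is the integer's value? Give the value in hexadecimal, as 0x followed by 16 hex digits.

Little-endian: lowest address holds the least-significant byte.
Reassemble most-significant byte first: 9B 33 DE E3 3E F1 89 22 → 0x9B33DEE33EF18922.

0x9B33DEE33EF18922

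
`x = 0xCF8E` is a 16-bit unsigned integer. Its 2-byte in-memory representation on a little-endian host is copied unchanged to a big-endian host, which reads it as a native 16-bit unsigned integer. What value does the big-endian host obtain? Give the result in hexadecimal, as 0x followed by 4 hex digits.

0x8ECF

Stored little-endian, the bytes at ascending addresses are 8E CF.
Read back as big-endian, the last byte is least significant, giving 0x8ECF.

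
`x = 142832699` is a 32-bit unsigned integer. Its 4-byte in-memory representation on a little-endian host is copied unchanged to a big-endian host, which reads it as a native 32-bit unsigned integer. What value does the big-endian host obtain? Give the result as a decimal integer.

142832699 in 32-bit hexadecimal is 0x0883743B.
Stored little-endian, the bytes at ascending addresses are 3B 74 83 08.
Read back as big-endian, the last byte is least significant, giving 0x3B748308.
0x3B748308 = 997491464.

997491464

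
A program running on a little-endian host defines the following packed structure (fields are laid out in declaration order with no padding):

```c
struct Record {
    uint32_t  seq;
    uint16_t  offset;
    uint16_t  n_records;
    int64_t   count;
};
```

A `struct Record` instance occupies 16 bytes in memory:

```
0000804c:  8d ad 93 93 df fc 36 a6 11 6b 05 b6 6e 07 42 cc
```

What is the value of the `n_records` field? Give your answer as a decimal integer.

42550

`n_records` follows `seq` (4 B), `offset` (2 B), so it starts at offset 4 + 2 = 6 and occupies 2 bytes.
Bytes at offsets 6..7: 36 A6.
In little-endian order the low byte comes first in memory.
Reassemble most-significant byte first: A6 36 → 0xA636.
0xA636 = 42550.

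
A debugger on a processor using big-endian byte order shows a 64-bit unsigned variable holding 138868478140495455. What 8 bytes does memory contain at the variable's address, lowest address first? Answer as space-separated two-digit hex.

138868478140495455 in hexadecimal, padded to 64 bits, is 0x01ED5C252610365F.
Split into bytes (most-significant first): 01 ED 5C 25 26 10 36 5F.
Big-endian: lowest address holds the most-significant byte.
So the memory order matches the most-significant-first order: 01 ED 5C 25 26 10 36 5F.

01 ED 5C 25 26 10 36 5F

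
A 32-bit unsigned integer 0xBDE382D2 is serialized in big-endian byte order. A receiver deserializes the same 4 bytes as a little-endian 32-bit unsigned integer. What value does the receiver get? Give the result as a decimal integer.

Stored big-endian, the bytes at ascending addresses are BD E3 82 D2.
Read back as little-endian, the first byte is least significant, giving 0xD282E3BD.
0xD282E3BD = 3531793341.

3531793341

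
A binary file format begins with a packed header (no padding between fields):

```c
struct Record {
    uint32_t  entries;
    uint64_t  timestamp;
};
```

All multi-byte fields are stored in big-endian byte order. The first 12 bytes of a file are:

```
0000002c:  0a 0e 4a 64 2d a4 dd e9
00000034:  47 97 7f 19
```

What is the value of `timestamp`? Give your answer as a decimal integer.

3288997621885533977

`timestamp` follows `entries` (4 bytes), so it starts at byte offset 4 and occupies 8 bytes.
Bytes at offsets 4..11: 2D A4 DD E9 47 97 7F 19.
Big-endian: lowest address holds the most-significant byte.
The bytes are already most-significant first: 0x2DA4DDE947977F19.
0x2DA4DDE947977F19 = 3288997621885533977.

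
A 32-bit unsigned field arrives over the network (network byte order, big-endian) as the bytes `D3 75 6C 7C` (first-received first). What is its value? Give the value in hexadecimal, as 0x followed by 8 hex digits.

Big-endian: lowest address holds the most-significant byte.
The bytes are already most-significant first: 0xD3756C7C.

0xD3756C7C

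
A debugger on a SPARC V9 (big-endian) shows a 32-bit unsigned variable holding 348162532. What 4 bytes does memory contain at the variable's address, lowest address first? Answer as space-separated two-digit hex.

14 C0 89 E4

348162532 in hexadecimal, padded to 32 bits, is 0x14C089E4.
Split into bytes (most-significant first): 14 C0 89 E4.
In big-endian order the high byte comes first in memory.
So the memory order matches the most-significant-first order: 14 C0 89 E4.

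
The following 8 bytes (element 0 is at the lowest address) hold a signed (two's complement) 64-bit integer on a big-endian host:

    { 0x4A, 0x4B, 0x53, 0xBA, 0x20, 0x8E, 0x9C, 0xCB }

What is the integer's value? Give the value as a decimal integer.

5353464640935206091

Big-endian stores the most-significant byte at the lowest address.
The bytes are already most-significant first: 0x4A4B53BA208E9CCB.
0x4A4B53BA208E9CCB = 5353464640935206091.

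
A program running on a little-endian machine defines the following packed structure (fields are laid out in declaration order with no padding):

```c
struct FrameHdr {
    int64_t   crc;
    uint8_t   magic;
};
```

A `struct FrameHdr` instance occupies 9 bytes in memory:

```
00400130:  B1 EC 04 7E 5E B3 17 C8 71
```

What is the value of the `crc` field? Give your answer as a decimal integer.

-4028554123237069647

`crc` is the first field, at byte offset 0, occupying 8 bytes.
Bytes at offsets 0..7: B1 EC 04 7E 5E B3 17 C8.
Little-endian: lowest address holds the least-significant byte.
Reassemble most-significant byte first: C8 17 B3 5E 7E 04 EC B1 → 0xC817B35E7E04ECB1.
Top bit is set, so as a signed 64-bit value this is 0xC817B35E7E04ECB1 − 2^64 = -4028554123237069647.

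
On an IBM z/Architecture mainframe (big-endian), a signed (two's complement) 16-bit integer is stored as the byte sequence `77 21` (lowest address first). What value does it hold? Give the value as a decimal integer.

30497

Big-endian: lowest address holds the most-significant byte.
The bytes are already most-significant first: 0x7721.
0x7721 = 30497.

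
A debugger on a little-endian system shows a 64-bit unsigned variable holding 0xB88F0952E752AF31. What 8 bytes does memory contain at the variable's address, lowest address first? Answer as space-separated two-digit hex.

Split into bytes (most-significant first): B8 8F 09 52 E7 52 AF 31.
In little-endian order the low byte comes first in memory.
So at ascending addresses the bytes are 31 AF 52 E7 52 09 8F B8.

31 AF 52 E7 52 09 8F B8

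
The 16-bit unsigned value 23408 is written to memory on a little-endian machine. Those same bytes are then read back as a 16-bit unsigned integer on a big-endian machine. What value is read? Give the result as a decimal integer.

23408 in 16-bit hexadecimal is 0x5B70.
Stored little-endian, the bytes at ascending addresses are 70 5B.
Read back as big-endian, the last byte is least significant, giving 0x705B.
0x705B = 28763.

28763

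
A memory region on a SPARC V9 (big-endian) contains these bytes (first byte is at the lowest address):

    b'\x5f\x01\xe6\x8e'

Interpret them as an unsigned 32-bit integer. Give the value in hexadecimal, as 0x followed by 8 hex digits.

In big-endian order the high byte comes first in memory.
The bytes are already most-significant first: 0x5F01E68E.

0x5F01E68E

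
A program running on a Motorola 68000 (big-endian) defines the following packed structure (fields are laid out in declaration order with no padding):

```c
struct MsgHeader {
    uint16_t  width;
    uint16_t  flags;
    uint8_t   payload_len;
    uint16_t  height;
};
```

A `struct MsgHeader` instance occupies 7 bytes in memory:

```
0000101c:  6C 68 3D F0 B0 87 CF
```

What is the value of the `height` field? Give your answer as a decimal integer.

34767

`height` follows `width` (2 B), `flags` (2 B), `payload_len` (1 B), so it starts at offset 2 + 2 + 1 = 5 and occupies 2 bytes.
Bytes at offsets 5..6: 87 CF.
Big-endian stores the most-significant byte at the lowest address.
The bytes are already most-significant first: 0x87CF.
0x87CF = 34767.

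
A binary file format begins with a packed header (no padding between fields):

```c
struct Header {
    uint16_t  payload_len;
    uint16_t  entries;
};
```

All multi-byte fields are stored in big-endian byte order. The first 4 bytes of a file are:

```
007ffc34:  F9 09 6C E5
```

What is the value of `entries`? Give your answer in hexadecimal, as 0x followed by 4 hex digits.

0x6CE5

`entries` follows `payload_len` (2 bytes), so it starts at byte offset 2 and occupies 2 bytes.
Bytes at offsets 2..3: 6C E5.
Big-endian: lowest address holds the most-significant byte.
The bytes are already most-significant first: 0x6CE5.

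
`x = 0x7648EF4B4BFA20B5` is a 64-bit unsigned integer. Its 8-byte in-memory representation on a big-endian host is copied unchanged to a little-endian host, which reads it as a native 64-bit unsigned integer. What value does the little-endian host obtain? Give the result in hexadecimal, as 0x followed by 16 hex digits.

Stored big-endian, the bytes at ascending addresses are 76 48 EF 4B 4B FA 20 B5.
Read back as little-endian, the first byte is least significant, giving 0xB520FA4B4BEF4876.

0xB520FA4B4BEF4876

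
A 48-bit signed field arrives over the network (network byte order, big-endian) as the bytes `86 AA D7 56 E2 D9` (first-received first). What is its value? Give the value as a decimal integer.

-133406661352743

Big-endian stores the most-significant byte at the lowest address.
The bytes are already most-significant first: 0x86AAD756E2D9.
Top bit is set, so as a signed 48-bit value this is 0x86AAD756E2D9 − 2^48 = -133406661352743.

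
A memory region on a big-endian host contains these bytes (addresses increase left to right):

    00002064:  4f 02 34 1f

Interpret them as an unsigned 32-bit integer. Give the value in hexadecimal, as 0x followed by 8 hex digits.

0x4F02341F

Big-endian stores the most-significant byte at the lowest address.
The bytes are already most-significant first: 0x4F02341F.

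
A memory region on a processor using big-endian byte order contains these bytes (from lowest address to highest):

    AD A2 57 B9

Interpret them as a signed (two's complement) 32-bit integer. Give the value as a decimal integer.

Big-endian: lowest address holds the most-significant byte.
The bytes are already most-significant first: 0xADA257B9.
Top bit is set, so as a signed 32-bit value this is 0xADA257B9 − 2^32 = -1381869639.

-1381869639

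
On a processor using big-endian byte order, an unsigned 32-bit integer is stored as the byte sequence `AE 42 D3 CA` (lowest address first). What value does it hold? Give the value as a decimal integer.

Big-endian: lowest address holds the most-significant byte.
The bytes are already most-significant first: 0xAE42D3CA.
0xAE42D3CA = 2923615178.

2923615178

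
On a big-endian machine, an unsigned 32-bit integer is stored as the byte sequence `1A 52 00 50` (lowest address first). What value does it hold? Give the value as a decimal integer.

441581648

Big-endian stores the most-significant byte at the lowest address.
The bytes are already most-significant first: 0x1A520050.
0x1A520050 = 441581648.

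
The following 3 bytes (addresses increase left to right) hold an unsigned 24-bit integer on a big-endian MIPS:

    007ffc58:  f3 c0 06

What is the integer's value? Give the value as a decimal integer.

Big-endian stores the most-significant byte at the lowest address.
The bytes are already most-significant first: 0xF3C006.
0xF3C006 = 15974406.

15974406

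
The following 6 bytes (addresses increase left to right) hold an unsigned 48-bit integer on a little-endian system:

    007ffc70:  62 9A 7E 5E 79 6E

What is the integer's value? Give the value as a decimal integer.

Little-endian: lowest address holds the least-significant byte.
Reassemble most-significant byte first: 6E 79 5E 7E 9A 62 → 0x6E795E7E9A62.
0x6E795E7E9A62 = 121467555453538.

121467555453538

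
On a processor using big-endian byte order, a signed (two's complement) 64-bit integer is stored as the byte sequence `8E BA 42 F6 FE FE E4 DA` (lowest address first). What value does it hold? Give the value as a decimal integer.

-8162137746048097062

Big-endian: lowest address holds the most-significant byte.
The bytes are already most-significant first: 0x8EBA42F6FEFEE4DA.
Top bit is set, so as a signed 64-bit value this is 0x8EBA42F6FEFEE4DA − 2^64 = -8162137746048097062.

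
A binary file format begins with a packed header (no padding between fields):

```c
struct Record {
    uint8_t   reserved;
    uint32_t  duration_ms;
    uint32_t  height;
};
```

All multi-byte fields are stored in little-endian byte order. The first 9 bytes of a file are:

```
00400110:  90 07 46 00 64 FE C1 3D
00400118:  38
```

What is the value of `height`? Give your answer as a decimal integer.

`height` follows `reserved` (1 B), `duration_ms` (4 B), so it starts at offset 1 + 4 = 5 and occupies 4 bytes.
Bytes at offsets 5..8: FE C1 3D 38.
Little-endian stores the least-significant byte at the lowest address.
Reassemble most-significant byte first: 38 3D C1 FE → 0x383DC1FE.
0x383DC1FE = 943571454.

943571454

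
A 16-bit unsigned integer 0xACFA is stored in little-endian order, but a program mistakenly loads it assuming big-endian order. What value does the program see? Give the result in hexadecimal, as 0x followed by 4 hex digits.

0xFAAC

Stored little-endian, the bytes at ascending addresses are FA AC.
Read back as big-endian, the last byte is least significant, giving 0xFAAC.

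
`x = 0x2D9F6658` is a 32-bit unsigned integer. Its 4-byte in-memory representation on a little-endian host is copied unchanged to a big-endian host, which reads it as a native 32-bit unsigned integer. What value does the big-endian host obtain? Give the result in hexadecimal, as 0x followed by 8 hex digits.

Stored little-endian, the bytes at ascending addresses are 58 66 9F 2D.
Read back as big-endian, the last byte is least significant, giving 0x58669F2D.

0x58669F2D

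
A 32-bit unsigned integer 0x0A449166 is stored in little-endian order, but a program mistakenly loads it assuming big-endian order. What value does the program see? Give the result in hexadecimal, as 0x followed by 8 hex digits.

Stored little-endian, the bytes at ascending addresses are 66 91 44 0A.
Read back as big-endian, the last byte is least significant, giving 0x6691440A.

0x6691440A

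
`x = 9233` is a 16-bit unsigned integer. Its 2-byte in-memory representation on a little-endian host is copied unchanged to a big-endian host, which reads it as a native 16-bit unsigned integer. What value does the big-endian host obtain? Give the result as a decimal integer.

9233 in 16-bit hexadecimal is 0x2411.
Stored little-endian, the bytes at ascending addresses are 11 24.
Read back as big-endian, the last byte is least significant, giving 0x1124.
0x1124 = 4388.

4388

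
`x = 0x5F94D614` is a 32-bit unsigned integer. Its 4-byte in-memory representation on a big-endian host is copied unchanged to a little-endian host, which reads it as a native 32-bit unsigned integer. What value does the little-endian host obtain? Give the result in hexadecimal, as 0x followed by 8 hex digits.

0x14D6945F

Stored big-endian, the bytes at ascending addresses are 5F 94 D6 14.
Read back as little-endian, the first byte is least significant, giving 0x14D6945F.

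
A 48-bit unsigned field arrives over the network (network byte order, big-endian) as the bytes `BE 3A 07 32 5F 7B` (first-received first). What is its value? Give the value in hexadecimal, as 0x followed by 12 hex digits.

0xBE3A07325F7B

Big-endian stores the most-significant byte at the lowest address.
The bytes are already most-significant first: 0xBE3A07325F7B.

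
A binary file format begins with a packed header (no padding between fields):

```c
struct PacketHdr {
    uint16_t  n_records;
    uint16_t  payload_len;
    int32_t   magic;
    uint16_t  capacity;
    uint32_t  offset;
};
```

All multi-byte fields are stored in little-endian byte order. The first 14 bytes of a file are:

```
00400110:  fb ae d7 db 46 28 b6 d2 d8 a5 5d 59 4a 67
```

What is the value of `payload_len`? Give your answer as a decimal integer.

56279

`payload_len` follows `n_records` (2 bytes), so it starts at byte offset 2 and occupies 2 bytes.
Bytes at offsets 2..3: D7 DB.
Little-endian: lowest address holds the least-significant byte.
Reassemble most-significant byte first: DB D7 → 0xDBD7.
0xDBD7 = 56279.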